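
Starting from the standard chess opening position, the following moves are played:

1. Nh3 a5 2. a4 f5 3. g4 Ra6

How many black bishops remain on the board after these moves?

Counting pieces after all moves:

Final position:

  a b c d e f g h
  ─────────────────
8│· ♞ ♝ ♛ ♚ ♝ ♞ ♜│8
7│· ♟ ♟ ♟ ♟ · ♟ ♟│7
6│♜ · · · · · · ·│6
5│♟ · · · · ♟ · ·│5
4│♙ · · · · · ♙ ·│4
3│· · · · · · · ♘│3
2│· ♙ ♙ ♙ ♙ ♙ · ♙│2
1│♖ ♘ ♗ ♕ ♔ ♗ · ♖│1
  ─────────────────
  a b c d e f g h


2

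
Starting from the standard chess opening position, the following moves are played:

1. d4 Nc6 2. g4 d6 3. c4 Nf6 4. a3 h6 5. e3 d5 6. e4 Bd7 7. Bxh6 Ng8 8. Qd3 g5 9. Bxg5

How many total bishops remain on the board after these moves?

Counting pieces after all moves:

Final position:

  a b c d e f g h
  ─────────────────
8│♜ · · ♛ ♚ ♝ ♞ ♜│8
7│♟ ♟ ♟ ♝ ♟ ♟ · ·│7
6│· · ♞ · · · · ·│6
5│· · · ♟ · · ♗ ·│5
4│· · ♙ ♙ ♙ · ♙ ·│4
3│♙ · · ♕ · · · ·│3
2│· ♙ · · · ♙ · ♙│2
1│♖ ♘ · · ♔ ♗ ♘ ♖│1
  ─────────────────
  a b c d e f g h


4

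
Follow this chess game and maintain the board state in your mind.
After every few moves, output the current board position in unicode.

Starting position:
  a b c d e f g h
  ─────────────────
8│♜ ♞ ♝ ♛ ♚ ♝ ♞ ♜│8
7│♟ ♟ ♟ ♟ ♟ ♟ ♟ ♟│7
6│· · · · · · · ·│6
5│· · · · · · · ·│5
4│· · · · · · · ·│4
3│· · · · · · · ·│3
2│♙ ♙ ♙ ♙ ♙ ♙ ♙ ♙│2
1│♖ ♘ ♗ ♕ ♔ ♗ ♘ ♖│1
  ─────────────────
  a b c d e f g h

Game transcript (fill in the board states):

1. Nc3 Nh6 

  a b c d e f g h
  ─────────────────
8│♜ ♞ ♝ ♛ ♚ ♝ · ♜│8
7│♟ ♟ ♟ ♟ ♟ ♟ ♟ ♟│7
6│· · · · · · · ♞│6
5│· · · · · · · ·│5
4│· · · · · · · ·│4
3│· · ♘ · · · · ·│3
2│♙ ♙ ♙ ♙ ♙ ♙ ♙ ♙│2
1│♖ · ♗ ♕ ♔ ♗ ♘ ♖│1
  ─────────────────
  a b c d e f g h

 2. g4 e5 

  a b c d e f g h
  ─────────────────
8│♜ ♞ ♝ ♛ ♚ ♝ · ♜│8
7│♟ ♟ ♟ ♟ · ♟ ♟ ♟│7
6│· · · · · · · ♞│6
5│· · · · ♟ · · ·│5
4│· · · · · · ♙ ·│4
3│· · ♘ · · · · ·│3
2│♙ ♙ ♙ ♙ ♙ ♙ · ♙│2
1│♖ · ♗ ♕ ♔ ♗ ♘ ♖│1
  ─────────────────
  a b c d e f g h

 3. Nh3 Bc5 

  a b c d e f g h
  ─────────────────
8│♜ ♞ ♝ ♛ ♚ · · ♜│8
7│♟ ♟ ♟ ♟ · ♟ ♟ ♟│7
6│· · · · · · · ♞│6
5│· · ♝ · ♟ · · ·│5
4│· · · · · · ♙ ·│4
3│· · ♘ · · · · ♘│3
2│♙ ♙ ♙ ♙ ♙ ♙ · ♙│2
1│♖ · ♗ ♕ ♔ ♗ · ♖│1
  ─────────────────
  a b c d e f g h

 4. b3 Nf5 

  a b c d e f g h
  ─────────────────
8│♜ ♞ ♝ ♛ ♚ · · ♜│8
7│♟ ♟ ♟ ♟ · ♟ ♟ ♟│7
6│· · · · · · · ·│6
5│· · ♝ · ♟ ♞ · ·│5
4│· · · · · · ♙ ·│4
3│· ♙ ♘ · · · · ♘│3
2│♙ · ♙ ♙ ♙ ♙ · ♙│2
1│♖ · ♗ ♕ ♔ ♗ · ♖│1
  ─────────────────
  a b c d e f g h

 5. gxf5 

  a b c d e f g h
  ─────────────────
8│♜ ♞ ♝ ♛ ♚ · · ♜│8
7│♟ ♟ ♟ ♟ · ♟ ♟ ♟│7
6│· · · · · · · ·│6
5│· · ♝ · ♟ ♙ · ·│5
4│· · · · · · · ·│4
3│· ♙ ♘ · · · · ♘│3
2│♙ · ♙ ♙ ♙ ♙ · ♙│2
1│♖ · ♗ ♕ ♔ ♗ · ♖│1
  ─────────────────
  a b c d e f g h


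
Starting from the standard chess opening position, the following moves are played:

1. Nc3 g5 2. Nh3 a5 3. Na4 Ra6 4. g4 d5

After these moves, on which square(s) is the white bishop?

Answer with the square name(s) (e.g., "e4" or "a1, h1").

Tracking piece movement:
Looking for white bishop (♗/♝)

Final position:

  a b c d e f g h
  ─────────────────
8│· ♞ ♝ ♛ ♚ ♝ ♞ ♜│8
7│· ♟ ♟ · ♟ ♟ · ♟│7
6│♜ · · · · · · ·│6
5│♟ · · ♟ · · ♟ ·│5
4│♘ · · · · · ♙ ·│4
3│· · · · · · · ♘│3
2│♙ ♙ ♙ ♙ ♙ ♙ · ♙│2
1│♖ · ♗ ♕ ♔ ♗ · ♖│1
  ─────────────────
  a b c d e f g h


c1, f1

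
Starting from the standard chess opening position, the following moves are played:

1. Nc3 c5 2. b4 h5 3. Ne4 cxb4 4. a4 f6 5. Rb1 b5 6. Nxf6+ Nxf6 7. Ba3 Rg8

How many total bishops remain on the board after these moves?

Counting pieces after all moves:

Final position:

  a b c d e f g h
  ─────────────────
8│♜ ♞ ♝ ♛ ♚ ♝ ♜ ·│8
7│♟ · · ♟ ♟ · ♟ ·│7
6│· · · · · ♞ · ·│6
5│· ♟ · · · · · ♟│5
4│♙ ♟ · · · · · ·│4
3│♗ · · · · · · ·│3
2│· · ♙ ♙ ♙ ♙ ♙ ♙│2
1│· ♖ · ♕ ♔ ♗ ♘ ♖│1
  ─────────────────
  a b c d e f g h


4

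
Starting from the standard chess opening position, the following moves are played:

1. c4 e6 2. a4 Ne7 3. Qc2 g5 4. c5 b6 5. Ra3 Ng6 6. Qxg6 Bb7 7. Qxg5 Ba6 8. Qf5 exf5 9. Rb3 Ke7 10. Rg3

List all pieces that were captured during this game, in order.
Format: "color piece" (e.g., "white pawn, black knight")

Tracking captures:
  Qxg6: captured black knight
  Qxg5: captured black pawn
  exf5: captured white queen

black knight, black pawn, white queen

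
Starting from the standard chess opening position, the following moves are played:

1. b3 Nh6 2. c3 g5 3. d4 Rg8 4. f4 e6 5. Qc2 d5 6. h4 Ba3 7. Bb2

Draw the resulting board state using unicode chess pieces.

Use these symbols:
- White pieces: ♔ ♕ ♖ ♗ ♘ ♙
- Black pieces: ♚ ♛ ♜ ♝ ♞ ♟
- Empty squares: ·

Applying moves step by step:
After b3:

♜ ♞ ♝ ♛ ♚ ♝ ♞ ♜
♟ ♟ ♟ ♟ ♟ ♟ ♟ ♟
· · · · · · · ·
· · · · · · · ·
· · · · · · · ·
· ♙ · · · · · ·
♙ · ♙ ♙ ♙ ♙ ♙ ♙
♖ ♘ ♗ ♕ ♔ ♗ ♘ ♖


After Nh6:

♜ ♞ ♝ ♛ ♚ ♝ · ♜
♟ ♟ ♟ ♟ ♟ ♟ ♟ ♟
· · · · · · · ♞
· · · · · · · ·
· · · · · · · ·
· ♙ · · · · · ·
♙ · ♙ ♙ ♙ ♙ ♙ ♙
♖ ♘ ♗ ♕ ♔ ♗ ♘ ♖


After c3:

♜ ♞ ♝ ♛ ♚ ♝ · ♜
♟ ♟ ♟ ♟ ♟ ♟ ♟ ♟
· · · · · · · ♞
· · · · · · · ·
· · · · · · · ·
· ♙ ♙ · · · · ·
♙ · · ♙ ♙ ♙ ♙ ♙
♖ ♘ ♗ ♕ ♔ ♗ ♘ ♖


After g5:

♜ ♞ ♝ ♛ ♚ ♝ · ♜
♟ ♟ ♟ ♟ ♟ ♟ · ♟
· · · · · · · ♞
· · · · · · ♟ ·
· · · · · · · ·
· ♙ ♙ · · · · ·
♙ · · ♙ ♙ ♙ ♙ ♙
♖ ♘ ♗ ♕ ♔ ♗ ♘ ♖


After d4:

♜ ♞ ♝ ♛ ♚ ♝ · ♜
♟ ♟ ♟ ♟ ♟ ♟ · ♟
· · · · · · · ♞
· · · · · · ♟ ·
· · · ♙ · · · ·
· ♙ ♙ · · · · ·
♙ · · · ♙ ♙ ♙ ♙
♖ ♘ ♗ ♕ ♔ ♗ ♘ ♖


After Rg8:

♜ ♞ ♝ ♛ ♚ ♝ ♜ ·
♟ ♟ ♟ ♟ ♟ ♟ · ♟
· · · · · · · ♞
· · · · · · ♟ ·
· · · ♙ · · · ·
· ♙ ♙ · · · · ·
♙ · · · ♙ ♙ ♙ ♙
♖ ♘ ♗ ♕ ♔ ♗ ♘ ♖


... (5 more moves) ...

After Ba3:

♜ ♞ ♝ ♛ ♚ · ♜ ·
♟ ♟ ♟ · · ♟ · ♟
· · · · ♟ · · ♞
· · · ♟ · · ♟ ·
· · · ♙ · ♙ · ♙
♝ ♙ ♙ · · · · ·
♙ · ♕ · ♙ · ♙ ·
♖ ♘ ♗ · ♔ ♗ ♘ ♖


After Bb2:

♜ ♞ ♝ ♛ ♚ · ♜ ·
♟ ♟ ♟ · · ♟ · ♟
· · · · ♟ · · ♞
· · · ♟ · · ♟ ·
· · · ♙ · ♙ · ♙
♝ ♙ ♙ · · · · ·
♙ ♗ ♕ · ♙ · ♙ ·
♖ ♘ · · ♔ ♗ ♘ ♖



  a b c d e f g h
  ─────────────────
8│♜ ♞ ♝ ♛ ♚ · ♜ ·│8
7│♟ ♟ ♟ · · ♟ · ♟│7
6│· · · · ♟ · · ♞│6
5│· · · ♟ · · ♟ ·│5
4│· · · ♙ · ♙ · ♙│4
3│♝ ♙ ♙ · · · · ·│3
2│♙ ♗ ♕ · ♙ · ♙ ·│2
1│♖ ♘ · · ♔ ♗ ♘ ♖│1
  ─────────────────
  a b c d e f g h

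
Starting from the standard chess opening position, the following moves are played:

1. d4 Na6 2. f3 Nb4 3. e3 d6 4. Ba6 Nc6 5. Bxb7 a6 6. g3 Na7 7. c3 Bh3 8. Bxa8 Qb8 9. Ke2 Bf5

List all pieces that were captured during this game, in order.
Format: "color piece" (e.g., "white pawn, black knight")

Tracking captures:
  Bxb7: captured black pawn
  Bxa8: captured black rook

black pawn, black rook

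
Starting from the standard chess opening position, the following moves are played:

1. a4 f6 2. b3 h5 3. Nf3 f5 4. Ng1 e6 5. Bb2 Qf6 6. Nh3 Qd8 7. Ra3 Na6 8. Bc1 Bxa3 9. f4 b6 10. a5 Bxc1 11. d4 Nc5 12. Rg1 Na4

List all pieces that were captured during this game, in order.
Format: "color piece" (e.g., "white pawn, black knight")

Tracking captures:
  Bxa3: captured white rook
  Bxc1: captured white bishop

white rook, white bishop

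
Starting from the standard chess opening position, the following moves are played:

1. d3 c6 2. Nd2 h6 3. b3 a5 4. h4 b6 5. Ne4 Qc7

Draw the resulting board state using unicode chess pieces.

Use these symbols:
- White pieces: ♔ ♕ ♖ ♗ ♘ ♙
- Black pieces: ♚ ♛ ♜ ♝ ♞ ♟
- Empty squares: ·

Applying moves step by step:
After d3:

♜ ♞ ♝ ♛ ♚ ♝ ♞ ♜
♟ ♟ ♟ ♟ ♟ ♟ ♟ ♟
· · · · · · · ·
· · · · · · · ·
· · · · · · · ·
· · · ♙ · · · ·
♙ ♙ ♙ · ♙ ♙ ♙ ♙
♖ ♘ ♗ ♕ ♔ ♗ ♘ ♖


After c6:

♜ ♞ ♝ ♛ ♚ ♝ ♞ ♜
♟ ♟ · ♟ ♟ ♟ ♟ ♟
· · ♟ · · · · ·
· · · · · · · ·
· · · · · · · ·
· · · ♙ · · · ·
♙ ♙ ♙ · ♙ ♙ ♙ ♙
♖ ♘ ♗ ♕ ♔ ♗ ♘ ♖


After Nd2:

♜ ♞ ♝ ♛ ♚ ♝ ♞ ♜
♟ ♟ · ♟ ♟ ♟ ♟ ♟
· · ♟ · · · · ·
· · · · · · · ·
· · · · · · · ·
· · · ♙ · · · ·
♙ ♙ ♙ ♘ ♙ ♙ ♙ ♙
♖ · ♗ ♕ ♔ ♗ ♘ ♖


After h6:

♜ ♞ ♝ ♛ ♚ ♝ ♞ ♜
♟ ♟ · ♟ ♟ ♟ ♟ ·
· · ♟ · · · · ♟
· · · · · · · ·
· · · · · · · ·
· · · ♙ · · · ·
♙ ♙ ♙ ♘ ♙ ♙ ♙ ♙
♖ · ♗ ♕ ♔ ♗ ♘ ♖


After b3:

♜ ♞ ♝ ♛ ♚ ♝ ♞ ♜
♟ ♟ · ♟ ♟ ♟ ♟ ·
· · ♟ · · · · ♟
· · · · · · · ·
· · · · · · · ·
· ♙ · ♙ · · · ·
♙ · ♙ ♘ ♙ ♙ ♙ ♙
♖ · ♗ ♕ ♔ ♗ ♘ ♖


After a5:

♜ ♞ ♝ ♛ ♚ ♝ ♞ ♜
· ♟ · ♟ ♟ ♟ ♟ ·
· · ♟ · · · · ♟
♟ · · · · · · ·
· · · · · · · ·
· ♙ · ♙ · · · ·
♙ · ♙ ♘ ♙ ♙ ♙ ♙
♖ · ♗ ♕ ♔ ♗ ♘ ♖


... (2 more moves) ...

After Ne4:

♜ ♞ ♝ ♛ ♚ ♝ ♞ ♜
· · · ♟ ♟ ♟ ♟ ·
· ♟ ♟ · · · · ♟
♟ · · · · · · ·
· · · · ♘ · · ♙
· ♙ · ♙ · · · ·
♙ · ♙ · ♙ ♙ ♙ ·
♖ · ♗ ♕ ♔ ♗ ♘ ♖


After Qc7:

♜ ♞ ♝ · ♚ ♝ ♞ ♜
· · ♛ ♟ ♟ ♟ ♟ ·
· ♟ ♟ · · · · ♟
♟ · · · · · · ·
· · · · ♘ · · ♙
· ♙ · ♙ · · · ·
♙ · ♙ · ♙ ♙ ♙ ·
♖ · ♗ ♕ ♔ ♗ ♘ ♖



  a b c d e f g h
  ─────────────────
8│♜ ♞ ♝ · ♚ ♝ ♞ ♜│8
7│· · ♛ ♟ ♟ ♟ ♟ ·│7
6│· ♟ ♟ · · · · ♟│6
5│♟ · · · · · · ·│5
4│· · · · ♘ · · ♙│4
3│· ♙ · ♙ · · · ·│3
2│♙ · ♙ · ♙ ♙ ♙ ·│2
1│♖ · ♗ ♕ ♔ ♗ ♘ ♖│1
  ─────────────────
  a b c d e f g h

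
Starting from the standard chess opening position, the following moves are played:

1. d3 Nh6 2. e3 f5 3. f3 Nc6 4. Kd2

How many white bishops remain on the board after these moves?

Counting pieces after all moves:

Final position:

  a b c d e f g h
  ─────────────────
8│♜ · ♝ ♛ ♚ ♝ · ♜│8
7│♟ ♟ ♟ ♟ ♟ · ♟ ♟│7
6│· · ♞ · · · · ♞│6
5│· · · · · ♟ · ·│5
4│· · · · · · · ·│4
3│· · · ♙ ♙ ♙ · ·│3
2│♙ ♙ ♙ ♔ · · ♙ ♙│2
1│♖ ♘ ♗ ♕ · ♗ ♘ ♖│1
  ─────────────────
  a b c d e f g h


2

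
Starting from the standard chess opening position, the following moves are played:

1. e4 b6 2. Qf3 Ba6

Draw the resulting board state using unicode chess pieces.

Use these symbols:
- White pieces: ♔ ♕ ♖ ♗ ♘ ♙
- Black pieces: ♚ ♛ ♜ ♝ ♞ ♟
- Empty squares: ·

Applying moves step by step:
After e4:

♜ ♞ ♝ ♛ ♚ ♝ ♞ ♜
♟ ♟ ♟ ♟ ♟ ♟ ♟ ♟
· · · · · · · ·
· · · · · · · ·
· · · · ♙ · · ·
· · · · · · · ·
♙ ♙ ♙ ♙ · ♙ ♙ ♙
♖ ♘ ♗ ♕ ♔ ♗ ♘ ♖


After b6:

♜ ♞ ♝ ♛ ♚ ♝ ♞ ♜
♟ · ♟ ♟ ♟ ♟ ♟ ♟
· ♟ · · · · · ·
· · · · · · · ·
· · · · ♙ · · ·
· · · · · · · ·
♙ ♙ ♙ ♙ · ♙ ♙ ♙
♖ ♘ ♗ ♕ ♔ ♗ ♘ ♖


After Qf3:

♜ ♞ ♝ ♛ ♚ ♝ ♞ ♜
♟ · ♟ ♟ ♟ ♟ ♟ ♟
· ♟ · · · · · ·
· · · · · · · ·
· · · · ♙ · · ·
· · · · · ♕ · ·
♙ ♙ ♙ ♙ · ♙ ♙ ♙
♖ ♘ ♗ · ♔ ♗ ♘ ♖


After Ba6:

♜ ♞ · ♛ ♚ ♝ ♞ ♜
♟ · ♟ ♟ ♟ ♟ ♟ ♟
♝ ♟ · · · · · ·
· · · · · · · ·
· · · · ♙ · · ·
· · · · · ♕ · ·
♙ ♙ ♙ ♙ · ♙ ♙ ♙
♖ ♘ ♗ · ♔ ♗ ♘ ♖



  a b c d e f g h
  ─────────────────
8│♜ ♞ · ♛ ♚ ♝ ♞ ♜│8
7│♟ · ♟ ♟ ♟ ♟ ♟ ♟│7
6│♝ ♟ · · · · · ·│6
5│· · · · · · · ·│5
4│· · · · ♙ · · ·│4
3│· · · · · ♕ · ·│3
2│♙ ♙ ♙ ♙ · ♙ ♙ ♙│2
1│♖ ♘ ♗ · ♔ ♗ ♘ ♖│1
  ─────────────────
  a b c d e f g h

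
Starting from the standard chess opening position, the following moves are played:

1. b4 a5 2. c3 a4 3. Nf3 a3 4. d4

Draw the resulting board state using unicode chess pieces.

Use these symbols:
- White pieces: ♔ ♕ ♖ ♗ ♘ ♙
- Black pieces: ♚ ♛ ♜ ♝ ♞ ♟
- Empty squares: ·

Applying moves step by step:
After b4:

♜ ♞ ♝ ♛ ♚ ♝ ♞ ♜
♟ ♟ ♟ ♟ ♟ ♟ ♟ ♟
· · · · · · · ·
· · · · · · · ·
· ♙ · · · · · ·
· · · · · · · ·
♙ · ♙ ♙ ♙ ♙ ♙ ♙
♖ ♘ ♗ ♕ ♔ ♗ ♘ ♖


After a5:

♜ ♞ ♝ ♛ ♚ ♝ ♞ ♜
· ♟ ♟ ♟ ♟ ♟ ♟ ♟
· · · · · · · ·
♟ · · · · · · ·
· ♙ · · · · · ·
· · · · · · · ·
♙ · ♙ ♙ ♙ ♙ ♙ ♙
♖ ♘ ♗ ♕ ♔ ♗ ♘ ♖


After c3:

♜ ♞ ♝ ♛ ♚ ♝ ♞ ♜
· ♟ ♟ ♟ ♟ ♟ ♟ ♟
· · · · · · · ·
♟ · · · · · · ·
· ♙ · · · · · ·
· · ♙ · · · · ·
♙ · · ♙ ♙ ♙ ♙ ♙
♖ ♘ ♗ ♕ ♔ ♗ ♘ ♖


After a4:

♜ ♞ ♝ ♛ ♚ ♝ ♞ ♜
· ♟ ♟ ♟ ♟ ♟ ♟ ♟
· · · · · · · ·
· · · · · · · ·
♟ ♙ · · · · · ·
· · ♙ · · · · ·
♙ · · ♙ ♙ ♙ ♙ ♙
♖ ♘ ♗ ♕ ♔ ♗ ♘ ♖


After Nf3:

♜ ♞ ♝ ♛ ♚ ♝ ♞ ♜
· ♟ ♟ ♟ ♟ ♟ ♟ ♟
· · · · · · · ·
· · · · · · · ·
♟ ♙ · · · · · ·
· · ♙ · · ♘ · ·
♙ · · ♙ ♙ ♙ ♙ ♙
♖ ♘ ♗ ♕ ♔ ♗ · ♖


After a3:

♜ ♞ ♝ ♛ ♚ ♝ ♞ ♜
· ♟ ♟ ♟ ♟ ♟ ♟ ♟
· · · · · · · ·
· · · · · · · ·
· ♙ · · · · · ·
♟ · ♙ · · ♘ · ·
♙ · · ♙ ♙ ♙ ♙ ♙
♖ ♘ ♗ ♕ ♔ ♗ · ♖


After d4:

♜ ♞ ♝ ♛ ♚ ♝ ♞ ♜
· ♟ ♟ ♟ ♟ ♟ ♟ ♟
· · · · · · · ·
· · · · · · · ·
· ♙ · ♙ · · · ·
♟ · ♙ · · ♘ · ·
♙ · · · ♙ ♙ ♙ ♙
♖ ♘ ♗ ♕ ♔ ♗ · ♖



  a b c d e f g h
  ─────────────────
8│♜ ♞ ♝ ♛ ♚ ♝ ♞ ♜│8
7│· ♟ ♟ ♟ ♟ ♟ ♟ ♟│7
6│· · · · · · · ·│6
5│· · · · · · · ·│5
4│· ♙ · ♙ · · · ·│4
3│♟ · ♙ · · ♘ · ·│3
2│♙ · · · ♙ ♙ ♙ ♙│2
1│♖ ♘ ♗ ♕ ♔ ♗ · ♖│1
  ─────────────────
  a b c d e f g h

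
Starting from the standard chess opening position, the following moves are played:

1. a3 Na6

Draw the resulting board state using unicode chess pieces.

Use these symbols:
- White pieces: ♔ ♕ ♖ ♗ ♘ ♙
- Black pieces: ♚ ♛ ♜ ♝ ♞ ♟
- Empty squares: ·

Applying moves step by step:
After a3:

♜ ♞ ♝ ♛ ♚ ♝ ♞ ♜
♟ ♟ ♟ ♟ ♟ ♟ ♟ ♟
· · · · · · · ·
· · · · · · · ·
· · · · · · · ·
♙ · · · · · · ·
· ♙ ♙ ♙ ♙ ♙ ♙ ♙
♖ ♘ ♗ ♕ ♔ ♗ ♘ ♖


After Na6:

♜ · ♝ ♛ ♚ ♝ ♞ ♜
♟ ♟ ♟ ♟ ♟ ♟ ♟ ♟
♞ · · · · · · ·
· · · · · · · ·
· · · · · · · ·
♙ · · · · · · ·
· ♙ ♙ ♙ ♙ ♙ ♙ ♙
♖ ♘ ♗ ♕ ♔ ♗ ♘ ♖



  a b c d e f g h
  ─────────────────
8│♜ · ♝ ♛ ♚ ♝ ♞ ♜│8
7│♟ ♟ ♟ ♟ ♟ ♟ ♟ ♟│7
6│♞ · · · · · · ·│6
5│· · · · · · · ·│5
4│· · · · · · · ·│4
3│♙ · · · · · · ·│3
2│· ♙ ♙ ♙ ♙ ♙ ♙ ♙│2
1│♖ ♘ ♗ ♕ ♔ ♗ ♘ ♖│1
  ─────────────────
  a b c d e f g h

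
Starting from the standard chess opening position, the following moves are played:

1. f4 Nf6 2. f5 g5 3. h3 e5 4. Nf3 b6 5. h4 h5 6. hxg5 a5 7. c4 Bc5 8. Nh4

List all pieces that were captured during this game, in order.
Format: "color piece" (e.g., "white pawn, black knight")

Tracking captures:
  hxg5: captured black pawn

black pawn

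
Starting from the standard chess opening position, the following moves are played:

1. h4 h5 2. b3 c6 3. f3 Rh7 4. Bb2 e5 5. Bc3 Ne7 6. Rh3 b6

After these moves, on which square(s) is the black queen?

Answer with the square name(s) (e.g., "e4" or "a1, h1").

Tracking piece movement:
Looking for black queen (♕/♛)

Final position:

  a b c d e f g h
  ─────────────────
8│♜ ♞ ♝ ♛ ♚ ♝ · ·│8
7│♟ · · ♟ ♞ ♟ ♟ ♜│7
6│· ♟ ♟ · · · · ·│6
5│· · · · ♟ · · ♟│5
4│· · · · · · · ♙│4
3│· ♙ ♗ · · ♙ · ♖│3
2│♙ · ♙ ♙ ♙ · ♙ ·│2
1│♖ ♘ · ♕ ♔ ♗ ♘ ·│1
  ─────────────────
  a b c d e f g h


d8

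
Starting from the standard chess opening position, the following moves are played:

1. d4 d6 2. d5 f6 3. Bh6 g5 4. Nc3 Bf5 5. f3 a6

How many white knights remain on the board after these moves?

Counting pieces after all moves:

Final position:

  a b c d e f g h
  ─────────────────
8│♜ ♞ · ♛ ♚ ♝ ♞ ♜│8
7│· ♟ ♟ · ♟ · · ♟│7
6│♟ · · ♟ · ♟ · ♗│6
5│· · · ♙ · ♝ ♟ ·│5
4│· · · · · · · ·│4
3│· · ♘ · · ♙ · ·│3
2│♙ ♙ ♙ · ♙ · ♙ ♙│2
1│♖ · · ♕ ♔ ♗ ♘ ♖│1
  ─────────────────
  a b c d e f g h


2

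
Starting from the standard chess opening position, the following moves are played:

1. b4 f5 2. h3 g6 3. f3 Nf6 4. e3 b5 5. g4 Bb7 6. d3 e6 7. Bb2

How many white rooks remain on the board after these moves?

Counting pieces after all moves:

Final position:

  a b c d e f g h
  ─────────────────
8│♜ ♞ · ♛ ♚ ♝ · ♜│8
7│♟ ♝ ♟ ♟ · · · ♟│7
6│· · · · ♟ ♞ ♟ ·│6
5│· ♟ · · · ♟ · ·│5
4│· ♙ · · · · ♙ ·│4
3│· · · ♙ ♙ ♙ · ♙│3
2│♙ ♗ ♙ · · · · ·│2
1│♖ ♘ · ♕ ♔ ♗ ♘ ♖│1
  ─────────────────
  a b c d e f g h


2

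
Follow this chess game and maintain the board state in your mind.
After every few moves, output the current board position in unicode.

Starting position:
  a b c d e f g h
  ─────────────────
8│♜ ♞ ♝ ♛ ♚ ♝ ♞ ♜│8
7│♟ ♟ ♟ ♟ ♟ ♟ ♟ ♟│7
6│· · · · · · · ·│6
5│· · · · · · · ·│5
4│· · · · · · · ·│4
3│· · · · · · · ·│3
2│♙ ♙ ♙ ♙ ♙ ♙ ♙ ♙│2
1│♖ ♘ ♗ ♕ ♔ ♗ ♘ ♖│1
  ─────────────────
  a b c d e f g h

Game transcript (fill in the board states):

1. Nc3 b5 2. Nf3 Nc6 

  a b c d e f g h
  ─────────────────
8│♜ · ♝ ♛ ♚ ♝ ♞ ♜│8
7│♟ · ♟ ♟ ♟ ♟ ♟ ♟│7
6│· · ♞ · · · · ·│6
5│· ♟ · · · · · ·│5
4│· · · · · · · ·│4
3│· · ♘ · · ♘ · ·│3
2│♙ ♙ ♙ ♙ ♙ ♙ ♙ ♙│2
1│♖ · ♗ ♕ ♔ ♗ · ♖│1
  ─────────────────
  a b c d e f g h

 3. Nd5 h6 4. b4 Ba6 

  a b c d e f g h
  ─────────────────
8│♜ · · ♛ ♚ ♝ ♞ ♜│8
7│♟ · ♟ ♟ ♟ ♟ ♟ ·│7
6│♝ · ♞ · · · · ♟│6
5│· ♟ · ♘ · · · ·│5
4│· ♙ · · · · · ·│4
3│· · · · · ♘ · ·│3
2│♙ · ♙ ♙ ♙ ♙ ♙ ♙│2
1│♖ · ♗ ♕ ♔ ♗ · ♖│1
  ─────────────────
  a b c d e f g h

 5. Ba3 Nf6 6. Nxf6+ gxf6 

  a b c d e f g h
  ─────────────────
8│♜ · · ♛ ♚ ♝ · ♜│8
7│♟ · ♟ ♟ ♟ ♟ · ·│7
6│♝ · ♞ · · ♟ · ♟│6
5│· ♟ · · · · · ·│5
4│· ♙ · · · · · ·│4
3│♗ · · · · ♘ · ·│3
2│♙ · ♙ ♙ ♙ ♙ ♙ ♙│2
1│♖ · · ♕ ♔ ♗ · ♖│1
  ─────────────────
  a b c d e f g h

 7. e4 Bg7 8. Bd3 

  a b c d e f g h
  ─────────────────
8│♜ · · ♛ ♚ · · ♜│8
7│♟ · ♟ ♟ ♟ ♟ ♝ ·│7
6│♝ · ♞ · · ♟ · ♟│6
5│· ♟ · · · · · ·│5
4│· ♙ · · ♙ · · ·│4
3│♗ · · ♗ · ♘ · ·│3
2│♙ · ♙ ♙ · ♙ ♙ ♙│2
1│♖ · · ♕ ♔ · · ♖│1
  ─────────────────
  a b c d e f g h


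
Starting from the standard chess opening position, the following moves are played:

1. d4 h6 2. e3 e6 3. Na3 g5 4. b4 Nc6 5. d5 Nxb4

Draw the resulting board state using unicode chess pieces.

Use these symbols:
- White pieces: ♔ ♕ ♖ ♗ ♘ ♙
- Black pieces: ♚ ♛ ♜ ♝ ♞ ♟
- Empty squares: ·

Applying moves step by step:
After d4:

♜ ♞ ♝ ♛ ♚ ♝ ♞ ♜
♟ ♟ ♟ ♟ ♟ ♟ ♟ ♟
· · · · · · · ·
· · · · · · · ·
· · · ♙ · · · ·
· · · · · · · ·
♙ ♙ ♙ · ♙ ♙ ♙ ♙
♖ ♘ ♗ ♕ ♔ ♗ ♘ ♖


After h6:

♜ ♞ ♝ ♛ ♚ ♝ ♞ ♜
♟ ♟ ♟ ♟ ♟ ♟ ♟ ·
· · · · · · · ♟
· · · · · · · ·
· · · ♙ · · · ·
· · · · · · · ·
♙ ♙ ♙ · ♙ ♙ ♙ ♙
♖ ♘ ♗ ♕ ♔ ♗ ♘ ♖


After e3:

♜ ♞ ♝ ♛ ♚ ♝ ♞ ♜
♟ ♟ ♟ ♟ ♟ ♟ ♟ ·
· · · · · · · ♟
· · · · · · · ·
· · · ♙ · · · ·
· · · · ♙ · · ·
♙ ♙ ♙ · · ♙ ♙ ♙
♖ ♘ ♗ ♕ ♔ ♗ ♘ ♖


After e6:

♜ ♞ ♝ ♛ ♚ ♝ ♞ ♜
♟ ♟ ♟ ♟ · ♟ ♟ ·
· · · · ♟ · · ♟
· · · · · · · ·
· · · ♙ · · · ·
· · · · ♙ · · ·
♙ ♙ ♙ · · ♙ ♙ ♙
♖ ♘ ♗ ♕ ♔ ♗ ♘ ♖


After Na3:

♜ ♞ ♝ ♛ ♚ ♝ ♞ ♜
♟ ♟ ♟ ♟ · ♟ ♟ ·
· · · · ♟ · · ♟
· · · · · · · ·
· · · ♙ · · · ·
♘ · · · ♙ · · ·
♙ ♙ ♙ · · ♙ ♙ ♙
♖ · ♗ ♕ ♔ ♗ ♘ ♖


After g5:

♜ ♞ ♝ ♛ ♚ ♝ ♞ ♜
♟ ♟ ♟ ♟ · ♟ · ·
· · · · ♟ · · ♟
· · · · · · ♟ ·
· · · ♙ · · · ·
♘ · · · ♙ · · ·
♙ ♙ ♙ · · ♙ ♙ ♙
♖ · ♗ ♕ ♔ ♗ ♘ ♖


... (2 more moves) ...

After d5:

♜ · ♝ ♛ ♚ ♝ ♞ ♜
♟ ♟ ♟ ♟ · ♟ · ·
· · ♞ · ♟ · · ♟
· · · ♙ · · ♟ ·
· ♙ · · · · · ·
♘ · · · ♙ · · ·
♙ · ♙ · · ♙ ♙ ♙
♖ · ♗ ♕ ♔ ♗ ♘ ♖


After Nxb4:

♜ · ♝ ♛ ♚ ♝ ♞ ♜
♟ ♟ ♟ ♟ · ♟ · ·
· · · · ♟ · · ♟
· · · ♙ · · ♟ ·
· ♞ · · · · · ·
♘ · · · ♙ · · ·
♙ · ♙ · · ♙ ♙ ♙
♖ · ♗ ♕ ♔ ♗ ♘ ♖



  a b c d e f g h
  ─────────────────
8│♜ · ♝ ♛ ♚ ♝ ♞ ♜│8
7│♟ ♟ ♟ ♟ · ♟ · ·│7
6│· · · · ♟ · · ♟│6
5│· · · ♙ · · ♟ ·│5
4│· ♞ · · · · · ·│4
3│♘ · · · ♙ · · ·│3
2│♙ · ♙ · · ♙ ♙ ♙│2
1│♖ · ♗ ♕ ♔ ♗ ♘ ♖│1
  ─────────────────
  a b c d e f g h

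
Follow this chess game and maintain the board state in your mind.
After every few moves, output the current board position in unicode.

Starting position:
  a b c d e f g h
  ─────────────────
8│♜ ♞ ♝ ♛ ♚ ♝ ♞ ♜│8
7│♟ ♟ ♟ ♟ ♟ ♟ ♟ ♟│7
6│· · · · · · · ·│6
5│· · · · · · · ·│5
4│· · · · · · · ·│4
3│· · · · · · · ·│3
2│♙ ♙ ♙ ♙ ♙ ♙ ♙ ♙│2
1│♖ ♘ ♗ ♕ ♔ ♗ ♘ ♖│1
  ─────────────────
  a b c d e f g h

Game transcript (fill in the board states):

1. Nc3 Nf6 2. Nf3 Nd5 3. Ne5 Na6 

  a b c d e f g h
  ─────────────────
8│♜ · ♝ ♛ ♚ ♝ · ♜│8
7│♟ ♟ ♟ ♟ ♟ ♟ ♟ ♟│7
6│♞ · · · · · · ·│6
5│· · · ♞ ♘ · · ·│5
4│· · · · · · · ·│4
3│· · ♘ · · · · ·│3
2│♙ ♙ ♙ ♙ ♙ ♙ ♙ ♙│2
1│♖ · ♗ ♕ ♔ ♗ · ♖│1
  ─────────────────
  a b c d e f g h

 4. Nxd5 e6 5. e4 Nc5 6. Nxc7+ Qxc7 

  a b c d e f g h
  ─────────────────
8│♜ · ♝ · ♚ ♝ · ♜│8
7│♟ ♟ ♛ ♟ · ♟ ♟ ♟│7
6│· · · · ♟ · · ·│6
5│· · ♞ · ♘ · · ·│5
4│· · · · ♙ · · ·│4
3│· · · · · · · ·│3
2│♙ ♙ ♙ ♙ · ♙ ♙ ♙│2
1│♖ · ♗ ♕ ♔ ♗ · ♖│1
  ─────────────────
  a b c d e f g h

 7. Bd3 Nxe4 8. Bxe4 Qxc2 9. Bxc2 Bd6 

  a b c d e f g h
  ─────────────────
8│♜ · ♝ · ♚ · · ♜│8
7│♟ ♟ · ♟ · ♟ ♟ ♟│7
6│· · · ♝ ♟ · · ·│6
5│· · · · ♘ · · ·│5
4│· · · · · · · ·│4
3│· · · · · · · ·│3
2│♙ ♙ ♗ ♙ · ♙ ♙ ♙│2
1│♖ · ♗ ♕ ♔ · · ♖│1
  ─────────────────
  a b c d e f g h

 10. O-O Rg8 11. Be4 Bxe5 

  a b c d e f g h
  ─────────────────
8│♜ · ♝ · ♚ · ♜ ·│8
7│♟ ♟ · ♟ · ♟ ♟ ♟│7
6│· · · · ♟ · · ·│6
5│· · · · ♝ · · ·│5
4│· · · · ♗ · · ·│4
3│· · · · · · · ·│3
2│♙ ♙ · ♙ · ♙ ♙ ♙│2
1│♖ · ♗ ♕ · ♖ ♔ ·│1
  ─────────────────
  a b c d e f g h


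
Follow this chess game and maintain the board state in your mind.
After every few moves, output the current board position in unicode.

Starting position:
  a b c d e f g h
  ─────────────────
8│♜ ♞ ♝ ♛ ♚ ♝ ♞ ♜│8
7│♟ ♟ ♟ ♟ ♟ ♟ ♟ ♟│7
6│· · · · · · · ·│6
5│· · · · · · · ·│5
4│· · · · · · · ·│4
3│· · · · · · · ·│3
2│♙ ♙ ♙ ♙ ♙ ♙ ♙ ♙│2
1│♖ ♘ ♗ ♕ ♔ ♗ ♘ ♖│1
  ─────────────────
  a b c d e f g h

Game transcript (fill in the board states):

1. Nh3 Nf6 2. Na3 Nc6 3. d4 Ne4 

  a b c d e f g h
  ─────────────────
8│♜ · ♝ ♛ ♚ ♝ · ♜│8
7│♟ ♟ ♟ ♟ ♟ ♟ ♟ ♟│7
6│· · ♞ · · · · ·│6
5│· · · · · · · ·│5
4│· · · ♙ ♞ · · ·│4
3│♘ · · · · · · ♘│3
2│♙ ♙ ♙ · ♙ ♙ ♙ ♙│2
1│♖ · ♗ ♕ ♔ ♗ · ♖│1
  ─────────────────
  a b c d e f g h

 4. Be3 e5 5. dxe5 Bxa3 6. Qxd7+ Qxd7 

  a b c d e f g h
  ─────────────────
8│♜ · ♝ · ♚ · · ♜│8
7│♟ ♟ ♟ ♛ · ♟ ♟ ♟│7
6│· · ♞ · · · · ·│6
5│· · · · ♙ · · ·│5
4│· · · · ♞ · · ·│4
3│♝ · · · ♗ · · ♘│3
2│♙ ♙ ♙ · ♙ ♙ ♙ ♙│2
1│♖ · · · ♔ ♗ · ♖│1
  ─────────────────
  a b c d e f g h

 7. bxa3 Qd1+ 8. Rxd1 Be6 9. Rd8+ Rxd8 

  a b c d e f g h
  ─────────────────
8│· · · ♜ ♚ · · ♜│8
7│♟ ♟ ♟ · · ♟ ♟ ♟│7
6│· · ♞ · ♝ · · ·│6
5│· · · · ♙ · · ·│5
4│· · · · ♞ · · ·│4
3│♙ · · · ♗ · · ♘│3
2│♙ · ♙ · ♙ ♙ ♙ ♙│2
1│· · · · ♔ ♗ · ♖│1
  ─────────────────
  a b c d e f g h

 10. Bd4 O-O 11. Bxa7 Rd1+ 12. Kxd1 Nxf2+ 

  a b c d e f g h
  ─────────────────
8│· · · · · ♜ ♚ ·│8
7│♗ ♟ ♟ · · ♟ ♟ ♟│7
6│· · ♞ · ♝ · · ·│6
5│· · · · ♙ · · ·│5
4│· · · · · · · ·│4
3│♙ · · · · · · ♘│3
2│♙ · ♙ · ♙ ♞ ♙ ♙│2
1│· · · ♔ · ♗ · ♖│1
  ─────────────────
  a b c d e f g h

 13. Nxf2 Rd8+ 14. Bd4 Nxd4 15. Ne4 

  a b c d e f g h
  ─────────────────
8│· · · ♜ · · ♚ ·│8
7│· ♟ ♟ · · ♟ ♟ ♟│7
6│· · · · ♝ · · ·│6
5│· · · · ♙ · · ·│5
4│· · · ♞ ♘ · · ·│4
3│♙ · · · · · · ·│3
2│♙ · ♙ · ♙ · ♙ ♙│2
1│· · · ♔ · ♗ · ♖│1
  ─────────────────
  a b c d e f g h


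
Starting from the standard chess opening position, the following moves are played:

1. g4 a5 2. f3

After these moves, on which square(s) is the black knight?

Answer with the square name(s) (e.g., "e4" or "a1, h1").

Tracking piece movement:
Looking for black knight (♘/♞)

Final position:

  a b c d e f g h
  ─────────────────
8│♜ ♞ ♝ ♛ ♚ ♝ ♞ ♜│8
7│· ♟ ♟ ♟ ♟ ♟ ♟ ♟│7
6│· · · · · · · ·│6
5│♟ · · · · · · ·│5
4│· · · · · · ♙ ·│4
3│· · · · · ♙ · ·│3
2│♙ ♙ ♙ ♙ ♙ · · ♙│2
1│♖ ♘ ♗ ♕ ♔ ♗ ♘ ♖│1
  ─────────────────
  a b c d e f g h


b8, g8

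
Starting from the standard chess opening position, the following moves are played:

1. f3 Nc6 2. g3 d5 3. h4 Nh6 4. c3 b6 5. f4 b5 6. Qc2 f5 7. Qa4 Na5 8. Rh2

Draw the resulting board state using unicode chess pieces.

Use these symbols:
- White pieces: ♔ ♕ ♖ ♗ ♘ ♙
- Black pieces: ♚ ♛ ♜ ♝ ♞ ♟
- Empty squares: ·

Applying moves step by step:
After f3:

♜ ♞ ♝ ♛ ♚ ♝ ♞ ♜
♟ ♟ ♟ ♟ ♟ ♟ ♟ ♟
· · · · · · · ·
· · · · · · · ·
· · · · · · · ·
· · · · · ♙ · ·
♙ ♙ ♙ ♙ ♙ · ♙ ♙
♖ ♘ ♗ ♕ ♔ ♗ ♘ ♖


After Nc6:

♜ · ♝ ♛ ♚ ♝ ♞ ♜
♟ ♟ ♟ ♟ ♟ ♟ ♟ ♟
· · ♞ · · · · ·
· · · · · · · ·
· · · · · · · ·
· · · · · ♙ · ·
♙ ♙ ♙ ♙ ♙ · ♙ ♙
♖ ♘ ♗ ♕ ♔ ♗ ♘ ♖


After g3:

♜ · ♝ ♛ ♚ ♝ ♞ ♜
♟ ♟ ♟ ♟ ♟ ♟ ♟ ♟
· · ♞ · · · · ·
· · · · · · · ·
· · · · · · · ·
· · · · · ♙ ♙ ·
♙ ♙ ♙ ♙ ♙ · · ♙
♖ ♘ ♗ ♕ ♔ ♗ ♘ ♖


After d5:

♜ · ♝ ♛ ♚ ♝ ♞ ♜
♟ ♟ ♟ · ♟ ♟ ♟ ♟
· · ♞ · · · · ·
· · · ♟ · · · ·
· · · · · · · ·
· · · · · ♙ ♙ ·
♙ ♙ ♙ ♙ ♙ · · ♙
♖ ♘ ♗ ♕ ♔ ♗ ♘ ♖


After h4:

♜ · ♝ ♛ ♚ ♝ ♞ ♜
♟ ♟ ♟ · ♟ ♟ ♟ ♟
· · ♞ · · · · ·
· · · ♟ · · · ·
· · · · · · · ♙
· · · · · ♙ ♙ ·
♙ ♙ ♙ ♙ ♙ · · ·
♖ ♘ ♗ ♕ ♔ ♗ ♘ ♖


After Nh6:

♜ · ♝ ♛ ♚ ♝ · ♜
♟ ♟ ♟ · ♟ ♟ ♟ ♟
· · ♞ · · · · ♞
· · · ♟ · · · ·
· · · · · · · ♙
· · · · · ♙ ♙ ·
♙ ♙ ♙ ♙ ♙ · · ·
♖ ♘ ♗ ♕ ♔ ♗ ♘ ♖


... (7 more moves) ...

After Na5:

♜ · ♝ ♛ ♚ ♝ · ♜
♟ · ♟ · ♟ · ♟ ♟
· · · · · · · ♞
♞ ♟ · ♟ · ♟ · ·
♕ · · · · ♙ · ♙
· · ♙ · · · ♙ ·
♙ ♙ · ♙ ♙ · · ·
♖ ♘ ♗ · ♔ ♗ ♘ ♖


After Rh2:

♜ · ♝ ♛ ♚ ♝ · ♜
♟ · ♟ · ♟ · ♟ ♟
· · · · · · · ♞
♞ ♟ · ♟ · ♟ · ·
♕ · · · · ♙ · ♙
· · ♙ · · · ♙ ·
♙ ♙ · ♙ ♙ · · ♖
♖ ♘ ♗ · ♔ ♗ ♘ ·



  a b c d e f g h
  ─────────────────
8│♜ · ♝ ♛ ♚ ♝ · ♜│8
7│♟ · ♟ · ♟ · ♟ ♟│7
6│· · · · · · · ♞│6
5│♞ ♟ · ♟ · ♟ · ·│5
4│♕ · · · · ♙ · ♙│4
3│· · ♙ · · · ♙ ·│3
2│♙ ♙ · ♙ ♙ · · ♖│2
1│♖ ♘ ♗ · ♔ ♗ ♘ ·│1
  ─────────────────
  a b c d e f g h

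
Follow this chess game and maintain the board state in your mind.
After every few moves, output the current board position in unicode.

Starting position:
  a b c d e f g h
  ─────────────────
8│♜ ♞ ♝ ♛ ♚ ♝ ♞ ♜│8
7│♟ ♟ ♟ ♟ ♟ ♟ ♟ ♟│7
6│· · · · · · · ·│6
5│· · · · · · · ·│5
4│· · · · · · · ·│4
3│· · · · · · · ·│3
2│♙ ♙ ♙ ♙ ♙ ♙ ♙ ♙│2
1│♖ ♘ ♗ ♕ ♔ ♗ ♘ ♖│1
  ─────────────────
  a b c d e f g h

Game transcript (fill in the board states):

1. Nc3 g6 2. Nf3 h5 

  a b c d e f g h
  ─────────────────
8│♜ ♞ ♝ ♛ ♚ ♝ ♞ ♜│8
7│♟ ♟ ♟ ♟ ♟ ♟ · ·│7
6│· · · · · · ♟ ·│6
5│· · · · · · · ♟│5
4│· · · · · · · ·│4
3│· · ♘ · · ♘ · ·│3
2│♙ ♙ ♙ ♙ ♙ ♙ ♙ ♙│2
1│♖ · ♗ ♕ ♔ ♗ · ♖│1
  ─────────────────
  a b c d e f g h

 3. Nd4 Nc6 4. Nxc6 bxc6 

  a b c d e f g h
  ─────────────────
8│♜ · ♝ ♛ ♚ ♝ ♞ ♜│8
7│♟ · ♟ ♟ ♟ ♟ · ·│7
6│· · ♟ · · · ♟ ·│6
5│· · · · · · · ♟│5
4│· · · · · · · ·│4
3│· · ♘ · · · · ·│3
2│♙ ♙ ♙ ♙ ♙ ♙ ♙ ♙│2
1│♖ · ♗ ♕ ♔ ♗ · ♖│1
  ─────────────────
  a b c d e f g h

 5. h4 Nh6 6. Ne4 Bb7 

  a b c d e f g h
  ─────────────────
8│♜ · · ♛ ♚ ♝ · ♜│8
7│♟ ♝ ♟ ♟ ♟ ♟ · ·│7
6│· · ♟ · · · ♟ ♞│6
5│· · · · · · · ♟│5
4│· · · · ♘ · · ♙│4
3│· · · · · · · ·│3
2│♙ ♙ ♙ ♙ ♙ ♙ ♙ ·│2
1│♖ · ♗ ♕ ♔ ♗ · ♖│1
  ─────────────────
  a b c d e f g h

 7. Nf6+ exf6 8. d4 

  a b c d e f g h
  ─────────────────
8│♜ · · ♛ ♚ ♝ · ♜│8
7│♟ ♝ ♟ ♟ · ♟ · ·│7
6│· · ♟ · · ♟ ♟ ♞│6
5│· · · · · · · ♟│5
4│· · · ♙ · · · ♙│4
3│· · · · · · · ·│3
2│♙ ♙ ♙ · ♙ ♙ ♙ ·│2
1│♖ · ♗ ♕ ♔ ♗ · ♖│1
  ─────────────────
  a b c d e f g h


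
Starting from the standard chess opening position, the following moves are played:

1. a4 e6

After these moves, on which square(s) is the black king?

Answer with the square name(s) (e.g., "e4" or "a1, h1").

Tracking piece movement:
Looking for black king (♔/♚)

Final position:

  a b c d e f g h
  ─────────────────
8│♜ ♞ ♝ ♛ ♚ ♝ ♞ ♜│8
7│♟ ♟ ♟ ♟ · ♟ ♟ ♟│7
6│· · · · ♟ · · ·│6
5│· · · · · · · ·│5
4│♙ · · · · · · ·│4
3│· · · · · · · ·│3
2│· ♙ ♙ ♙ ♙ ♙ ♙ ♙│2
1│♖ ♘ ♗ ♕ ♔ ♗ ♘ ♖│1
  ─────────────────
  a b c d e f g h


e8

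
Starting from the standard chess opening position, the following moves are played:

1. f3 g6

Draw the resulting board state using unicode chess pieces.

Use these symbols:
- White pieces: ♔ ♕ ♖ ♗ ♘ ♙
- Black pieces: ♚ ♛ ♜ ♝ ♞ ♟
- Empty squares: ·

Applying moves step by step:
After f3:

♜ ♞ ♝ ♛ ♚ ♝ ♞ ♜
♟ ♟ ♟ ♟ ♟ ♟ ♟ ♟
· · · · · · · ·
· · · · · · · ·
· · · · · · · ·
· · · · · ♙ · ·
♙ ♙ ♙ ♙ ♙ · ♙ ♙
♖ ♘ ♗ ♕ ♔ ♗ ♘ ♖


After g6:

♜ ♞ ♝ ♛ ♚ ♝ ♞ ♜
♟ ♟ ♟ ♟ ♟ ♟ · ♟
· · · · · · ♟ ·
· · · · · · · ·
· · · · · · · ·
· · · · · ♙ · ·
♙ ♙ ♙ ♙ ♙ · ♙ ♙
♖ ♘ ♗ ♕ ♔ ♗ ♘ ♖



  a b c d e f g h
  ─────────────────
8│♜ ♞ ♝ ♛ ♚ ♝ ♞ ♜│8
7│♟ ♟ ♟ ♟ ♟ ♟ · ♟│7
6│· · · · · · ♟ ·│6
5│· · · · · · · ·│5
4│· · · · · · · ·│4
3│· · · · · ♙ · ·│3
2│♙ ♙ ♙ ♙ ♙ · ♙ ♙│2
1│♖ ♘ ♗ ♕ ♔ ♗ ♘ ♖│1
  ─────────────────
  a b c d e f g h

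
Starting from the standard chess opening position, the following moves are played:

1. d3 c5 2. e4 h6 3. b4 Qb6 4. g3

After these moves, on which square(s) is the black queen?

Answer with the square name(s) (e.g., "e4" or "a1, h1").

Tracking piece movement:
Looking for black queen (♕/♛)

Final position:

  a b c d e f g h
  ─────────────────
8│♜ ♞ ♝ · ♚ ♝ ♞ ♜│8
7│♟ ♟ · ♟ ♟ ♟ ♟ ·│7
6│· ♛ · · · · · ♟│6
5│· · ♟ · · · · ·│5
4│· ♙ · · ♙ · · ·│4
3│· · · ♙ · · ♙ ·│3
2│♙ · ♙ · · ♙ · ♙│2
1│♖ ♘ ♗ ♕ ♔ ♗ ♘ ♖│1
  ─────────────────
  a b c d e f g h


b6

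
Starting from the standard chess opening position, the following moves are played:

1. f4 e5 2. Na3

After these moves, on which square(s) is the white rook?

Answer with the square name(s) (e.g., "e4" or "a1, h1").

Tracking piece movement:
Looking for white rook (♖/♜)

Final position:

  a b c d e f g h
  ─────────────────
8│♜ ♞ ♝ ♛ ♚ ♝ ♞ ♜│8
7│♟ ♟ ♟ ♟ · ♟ ♟ ♟│7
6│· · · · · · · ·│6
5│· · · · ♟ · · ·│5
4│· · · · · ♙ · ·│4
3│♘ · · · · · · ·│3
2│♙ ♙ ♙ ♙ ♙ · ♙ ♙│2
1│♖ · ♗ ♕ ♔ ♗ ♘ ♖│1
  ─────────────────
  a b c d e f g h


a1, h1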